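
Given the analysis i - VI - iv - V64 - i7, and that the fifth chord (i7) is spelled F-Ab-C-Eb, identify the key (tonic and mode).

i7 is given as F-Ab-C-Eb — a minor seventh chord with root F.
If F is scale degree 1 and the mode makes that degree carry a minor seventh chord, the tonic is F and the mode is minor.

F minor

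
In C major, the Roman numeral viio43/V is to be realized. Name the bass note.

C

The applied chord viio43/V is rooted on F#: F#-A-C-Eb.
The figure 43 means second inversion — the fifth is in the bass.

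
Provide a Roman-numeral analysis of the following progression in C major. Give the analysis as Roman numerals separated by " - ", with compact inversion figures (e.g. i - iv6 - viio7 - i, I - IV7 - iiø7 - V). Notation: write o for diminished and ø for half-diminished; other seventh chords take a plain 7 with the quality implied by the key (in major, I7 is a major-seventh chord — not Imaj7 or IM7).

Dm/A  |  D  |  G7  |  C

Dm/A has root D, degree 2 in C major, so ii64.
D: a major triad on D, the applied dominant of V → V/V.
G7 has root G, degree 5 in C major, so V7.
C has root C, degree 1 in C major, so I.

ii64 - V/V - V7 - I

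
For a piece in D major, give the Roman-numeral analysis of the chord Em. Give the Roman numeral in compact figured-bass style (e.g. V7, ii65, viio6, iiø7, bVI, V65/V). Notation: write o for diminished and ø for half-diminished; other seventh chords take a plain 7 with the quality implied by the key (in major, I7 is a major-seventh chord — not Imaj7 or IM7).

ii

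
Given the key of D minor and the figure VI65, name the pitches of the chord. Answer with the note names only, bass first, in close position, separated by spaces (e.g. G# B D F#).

D F A Bb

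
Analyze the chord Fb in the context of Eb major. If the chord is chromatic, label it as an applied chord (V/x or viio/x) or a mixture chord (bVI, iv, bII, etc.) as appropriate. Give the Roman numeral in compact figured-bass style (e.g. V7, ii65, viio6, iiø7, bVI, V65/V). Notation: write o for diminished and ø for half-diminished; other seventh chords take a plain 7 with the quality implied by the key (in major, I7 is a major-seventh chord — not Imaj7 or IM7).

Stacked in thirds the chord is Fb-Ab-Cb: a major triad on Fb.
Fb is the lowered second degree of Eb major (diatonic 2 would be F). This is the Neapolitan chord — a major triad on the lowered second degree.

bII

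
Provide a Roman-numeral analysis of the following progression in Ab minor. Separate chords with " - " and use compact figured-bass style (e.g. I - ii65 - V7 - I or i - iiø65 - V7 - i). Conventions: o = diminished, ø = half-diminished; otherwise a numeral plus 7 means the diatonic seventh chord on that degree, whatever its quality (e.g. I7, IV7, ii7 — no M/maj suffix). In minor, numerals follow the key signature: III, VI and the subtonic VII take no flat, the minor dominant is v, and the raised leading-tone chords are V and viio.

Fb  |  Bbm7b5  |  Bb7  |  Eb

VI - iiø7 - V7/V - V

Fb: major triad on Fb = scale degree 6 → VI.
Bbm7b5: half-diminished seventh chord on Bb = scale degree 2 → iiø7.
Bb7: chromatic; Bb is V of V, so V7/V.
Eb: major triad on Eb = scale degree 5 → V.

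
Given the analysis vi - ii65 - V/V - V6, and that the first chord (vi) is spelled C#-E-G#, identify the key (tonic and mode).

E major

vi is given as C#-E-G# — a minor triad with root C#.
vi on C# implies C# is the submediant; that puts the tonic at E, and the lowercase numeral fits major mode.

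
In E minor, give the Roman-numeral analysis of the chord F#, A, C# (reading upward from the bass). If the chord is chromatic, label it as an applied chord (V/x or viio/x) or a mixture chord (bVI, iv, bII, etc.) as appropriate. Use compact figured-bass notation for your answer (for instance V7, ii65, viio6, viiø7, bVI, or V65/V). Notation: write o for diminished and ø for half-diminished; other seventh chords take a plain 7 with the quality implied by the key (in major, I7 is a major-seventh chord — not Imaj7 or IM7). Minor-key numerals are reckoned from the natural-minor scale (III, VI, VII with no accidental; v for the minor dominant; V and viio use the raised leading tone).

ii

Stacked in thirds the chord is F#-A-C#: a minor triad on F#.
F# is the second degree of E minor. This is the minor supertonic, borrowed from the parallel major (the Dorian ii).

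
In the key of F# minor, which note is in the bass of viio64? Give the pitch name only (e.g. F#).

viio in F# minor has root E#; the chord is E#-G#-B.
The figure 64 means second inversion — the fifth is in the bass.

B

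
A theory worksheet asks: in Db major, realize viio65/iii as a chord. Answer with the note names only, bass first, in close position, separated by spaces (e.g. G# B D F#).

viio65/iii is a secondary leading-tone chord. The target iii is F in Db major; the applied chord is rooted a semitone below, on E.
Building a fully diminished seventh chord on E gives E-G-Bb-Db.
The figured bass 65 indicates first inversion, placing the third (G) in the bass: G-Bb-Db-E.

G Bb Db E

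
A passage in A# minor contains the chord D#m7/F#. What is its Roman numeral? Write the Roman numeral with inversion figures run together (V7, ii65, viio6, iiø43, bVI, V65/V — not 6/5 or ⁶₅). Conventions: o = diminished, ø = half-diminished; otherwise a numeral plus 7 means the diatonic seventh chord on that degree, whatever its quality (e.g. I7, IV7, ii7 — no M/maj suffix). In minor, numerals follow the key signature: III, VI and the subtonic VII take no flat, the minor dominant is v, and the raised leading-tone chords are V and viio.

iv65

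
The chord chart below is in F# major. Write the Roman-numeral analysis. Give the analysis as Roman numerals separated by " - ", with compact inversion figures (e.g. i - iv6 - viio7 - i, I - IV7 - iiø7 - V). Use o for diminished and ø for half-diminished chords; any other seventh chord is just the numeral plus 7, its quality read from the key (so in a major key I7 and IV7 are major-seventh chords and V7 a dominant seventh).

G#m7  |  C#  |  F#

ii7 - V - I

G#m7 has root G#, degree 2 in F# major, so ii7.
C#: major triad on C# = scale degree 5 → V.
F# has root F#, degree 1 in F# major, so I.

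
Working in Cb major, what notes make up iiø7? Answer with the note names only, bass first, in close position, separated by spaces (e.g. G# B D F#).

Db Fb Abb Cb

Scale degree 2 in Cb major is Db; here the chord built on it is altered to a half-diminished seventh chord. iiø7 is the half-diminished supertonic seventh, borrowed from the parallel minor.
So the chord is Db-Fb-Abb-Cb, a half-diminished seventh chord.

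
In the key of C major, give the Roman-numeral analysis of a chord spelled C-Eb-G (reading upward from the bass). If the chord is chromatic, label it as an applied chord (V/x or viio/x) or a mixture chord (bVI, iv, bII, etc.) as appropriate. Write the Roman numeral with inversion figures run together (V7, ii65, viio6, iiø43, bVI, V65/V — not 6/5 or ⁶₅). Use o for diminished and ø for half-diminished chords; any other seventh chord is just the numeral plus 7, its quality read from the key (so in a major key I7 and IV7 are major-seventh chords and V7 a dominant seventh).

i

The pitches C-Eb-G form a minor triad rooted on C.
C is the first degree of C major. This is the minor tonic, borrowed from the parallel minor.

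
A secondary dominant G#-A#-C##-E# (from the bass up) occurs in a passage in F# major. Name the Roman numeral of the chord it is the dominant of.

vi

The chord is a dominant seventh chord on A#.
A dominant resolves down a perfect fifth: A# → D#. In F# major, D# is scale degree 6, i.e. vi.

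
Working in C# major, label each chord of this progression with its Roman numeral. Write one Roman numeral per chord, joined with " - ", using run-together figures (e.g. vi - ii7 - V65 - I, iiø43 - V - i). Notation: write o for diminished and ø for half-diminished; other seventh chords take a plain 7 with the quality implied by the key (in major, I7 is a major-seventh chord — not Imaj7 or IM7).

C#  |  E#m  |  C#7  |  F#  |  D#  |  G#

C#: root C# is the tonic; major triad there is I.
E#m: root E# is the mediant; minor triad there is iii.
C#7 is the secondary dominant of IV (dominant seventh chord on C#): V7/IV.
F# has root F#, degree 4 in C# major, so IV.
D# is the secondary dominant of V (major triad on D#): V/V.
G#: major triad on G# = scale degree 5 → V.

I - iii - V7/IV - IV - V/V - V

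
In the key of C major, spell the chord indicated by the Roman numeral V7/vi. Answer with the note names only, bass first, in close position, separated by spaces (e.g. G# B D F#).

The slash means an applied dominant: we want the dominant of vi. In C major, vi is A minor, and its dominant is built on E.
Building a dominant seventh chord on E gives E-G#-B-D.

E G# B D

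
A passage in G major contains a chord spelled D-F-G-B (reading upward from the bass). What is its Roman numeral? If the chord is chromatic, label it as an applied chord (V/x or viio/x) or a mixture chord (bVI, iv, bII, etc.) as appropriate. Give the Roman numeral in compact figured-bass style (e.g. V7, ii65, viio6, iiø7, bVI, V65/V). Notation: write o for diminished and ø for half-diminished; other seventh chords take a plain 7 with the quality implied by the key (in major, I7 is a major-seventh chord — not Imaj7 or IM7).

V43/IV

Stacked in thirds the chord is G-B-D-F: a dominant seventh chord on G.
G is not a diatonic chord root with this quality in G major, but it lies a perfect fifth above C (IV), so the chord functions as an applied dominant of IV.
With D in the bass the chord is in second inversion, so the figured bass is 43.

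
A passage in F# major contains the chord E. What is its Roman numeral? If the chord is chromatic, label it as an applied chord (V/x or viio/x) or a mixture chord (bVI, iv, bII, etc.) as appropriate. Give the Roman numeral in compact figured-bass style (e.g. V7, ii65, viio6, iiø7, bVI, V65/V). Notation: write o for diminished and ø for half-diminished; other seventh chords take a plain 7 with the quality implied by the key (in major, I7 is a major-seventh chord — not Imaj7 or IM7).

bVII

The pitches E-G#-B form a major triad rooted on E.
E is the lowered seventh degree of F# major (diatonic 7 would be E#). This is a major triad on the lowered seventh degree (the subtonic), borrowed from the parallel minor.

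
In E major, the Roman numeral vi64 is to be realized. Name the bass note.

vi in E major has root C#; the chord is C#-E-G#.
The figure 64 means second inversion — the fifth is in the bass.

G#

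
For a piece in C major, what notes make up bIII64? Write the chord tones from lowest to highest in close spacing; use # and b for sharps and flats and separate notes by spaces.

Bb Eb G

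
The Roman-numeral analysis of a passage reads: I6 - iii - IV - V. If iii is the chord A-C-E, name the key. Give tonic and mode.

F major

iii is given as A-C-E — a minor triad with root A.
If A is scale degree 3 and the mode makes that degree carry a minor triad, the tonic is F and the mode is major.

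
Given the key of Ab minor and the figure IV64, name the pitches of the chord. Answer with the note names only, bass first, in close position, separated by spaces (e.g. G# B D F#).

IV64 is the major subdominant, borrowed from the parallel major. In Ab minor that root is Db.
So the chord is Db-F-Ab, a major triad.
With the 64 figure the chord is in second inversion; from the bass Ab upward in close position it reads Ab-Db-F.

Ab Db F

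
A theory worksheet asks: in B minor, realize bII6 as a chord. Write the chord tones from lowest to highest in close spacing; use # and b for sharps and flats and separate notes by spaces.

E G C

bII6 is the Neapolitan sixth — a major triad on the lowered second degree, here in its customary first inversion. In B minor that root is C.
So the chord is C-E-G, a major triad.
With the 6 figure the chord is in first inversion; from the bass E upward in close position it reads E-G-C.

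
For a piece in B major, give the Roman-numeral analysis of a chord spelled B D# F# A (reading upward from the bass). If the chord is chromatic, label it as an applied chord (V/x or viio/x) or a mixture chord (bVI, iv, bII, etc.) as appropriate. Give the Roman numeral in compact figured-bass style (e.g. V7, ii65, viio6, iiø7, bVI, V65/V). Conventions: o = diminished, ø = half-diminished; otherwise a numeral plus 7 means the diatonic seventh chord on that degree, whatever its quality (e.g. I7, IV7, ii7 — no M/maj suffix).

V7/IV

The pitches B-D#-F#-A form a dominant seventh chord rooted on B.
B is not a diatonic chord root with this quality in B major, but it lies a perfect fifth above E (IV), so the chord functions as an applied dominant of IV.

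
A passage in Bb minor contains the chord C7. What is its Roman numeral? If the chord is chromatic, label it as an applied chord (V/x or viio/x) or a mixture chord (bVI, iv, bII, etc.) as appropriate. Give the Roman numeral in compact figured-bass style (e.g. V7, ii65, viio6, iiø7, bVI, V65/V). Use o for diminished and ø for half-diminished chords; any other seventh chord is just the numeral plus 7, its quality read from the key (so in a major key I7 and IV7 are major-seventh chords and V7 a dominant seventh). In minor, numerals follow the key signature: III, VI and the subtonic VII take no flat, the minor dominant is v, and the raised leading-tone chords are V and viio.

V7/V

Stacked in thirds the chord is C-E-G-Bb: a dominant seventh chord on C.
C is not a diatonic chord root with this quality in Bb minor, but it lies a perfect fifth above F (V), so the chord functions as an applied dominant of V.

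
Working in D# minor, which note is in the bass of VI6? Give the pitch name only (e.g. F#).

D#

VI in D# minor has root B; the chord is B-D#-F#.
The figure 6 means first inversion — the third is in the bass.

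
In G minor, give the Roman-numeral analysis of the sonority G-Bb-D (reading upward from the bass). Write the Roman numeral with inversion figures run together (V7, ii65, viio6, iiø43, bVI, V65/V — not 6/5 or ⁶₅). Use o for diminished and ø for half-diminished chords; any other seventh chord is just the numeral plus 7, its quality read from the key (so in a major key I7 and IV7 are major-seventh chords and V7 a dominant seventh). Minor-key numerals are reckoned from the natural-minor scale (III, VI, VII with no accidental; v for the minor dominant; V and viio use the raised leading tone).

Stacked in thirds the chord is G-Bb-D: a minor triad on G.
In G minor, G is the tonic; the diatonic minor triad there is i.

i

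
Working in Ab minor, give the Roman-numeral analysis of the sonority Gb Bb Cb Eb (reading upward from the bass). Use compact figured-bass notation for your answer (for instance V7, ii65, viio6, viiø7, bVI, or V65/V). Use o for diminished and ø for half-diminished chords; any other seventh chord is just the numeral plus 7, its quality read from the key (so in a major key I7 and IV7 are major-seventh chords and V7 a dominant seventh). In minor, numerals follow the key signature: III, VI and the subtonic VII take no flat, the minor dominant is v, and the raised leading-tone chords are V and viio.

III43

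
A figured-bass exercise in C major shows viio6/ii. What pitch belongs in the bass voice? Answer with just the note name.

The applied chord viio6/ii is rooted on C#: C#-E-G.
The figure 6 means first inversion — the third is in the bass.

E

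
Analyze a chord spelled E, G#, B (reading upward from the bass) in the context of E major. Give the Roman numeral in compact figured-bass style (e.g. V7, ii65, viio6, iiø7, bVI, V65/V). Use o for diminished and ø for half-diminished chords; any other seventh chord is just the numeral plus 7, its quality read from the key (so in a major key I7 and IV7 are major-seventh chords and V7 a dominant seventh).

I

Stacked in thirds the chord is E-G#-B: a major triad on E.
In E major, E is the tonic; the diatonic major triad there is I.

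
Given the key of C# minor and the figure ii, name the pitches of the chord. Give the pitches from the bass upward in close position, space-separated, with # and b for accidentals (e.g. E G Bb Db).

Scale degree 2 in C# minor is D#; here the chord built on it is altered to a minor triad. ii is the minor supertonic, borrowed from the parallel major (the Dorian ii).
So the chord is D#-F#-A#, a minor triad.

D# F# A#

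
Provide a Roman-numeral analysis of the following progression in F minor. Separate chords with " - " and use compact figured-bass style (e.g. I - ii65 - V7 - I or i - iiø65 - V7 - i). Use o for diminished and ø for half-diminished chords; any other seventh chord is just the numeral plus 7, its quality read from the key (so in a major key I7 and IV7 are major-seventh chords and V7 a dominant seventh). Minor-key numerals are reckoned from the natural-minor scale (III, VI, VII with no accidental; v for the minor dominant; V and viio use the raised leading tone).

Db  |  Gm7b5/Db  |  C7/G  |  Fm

Db: major triad on Db = scale degree 6 → VI.
Gm7b5/Db: root G is the supertonic; half-diminished seventh chord there is iiø43.
C7/G: root C is the dominant; dominant seventh chord there is V43.
Fm has root F, degree 1 in F minor, so i.

VI - iiø43 - V43 - i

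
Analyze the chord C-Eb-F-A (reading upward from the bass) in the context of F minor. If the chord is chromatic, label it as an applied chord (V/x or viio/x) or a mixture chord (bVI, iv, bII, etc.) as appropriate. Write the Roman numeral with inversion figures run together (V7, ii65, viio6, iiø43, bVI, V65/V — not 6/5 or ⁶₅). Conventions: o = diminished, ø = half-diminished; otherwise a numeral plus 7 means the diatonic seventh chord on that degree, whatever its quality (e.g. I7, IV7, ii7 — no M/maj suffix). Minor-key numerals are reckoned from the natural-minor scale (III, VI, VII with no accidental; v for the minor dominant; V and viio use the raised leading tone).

V43/iv

Stacked in thirds the chord is F-A-C-Eb: a dominant seventh chord on F.
F is not a diatonic chord root with this quality in F minor, but it lies a perfect fifth above Bb (iv), so the chord functions as an applied dominant of iv.
With C in the bass the chord is in second inversion, so the figured bass is 43.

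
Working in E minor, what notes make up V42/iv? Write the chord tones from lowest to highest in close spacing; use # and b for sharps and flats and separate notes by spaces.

D E G# B

V42/iv is a secondary dominant — the dominant seventh of iv. iv in E minor is A, so the applied chord's root is E, a perfect fifth above.
Building a dominant seventh chord on E gives E-G#-B-D.
With the 42 figure the chord is in third inversion; from the bass D upward in close position it reads D-E-G#-B.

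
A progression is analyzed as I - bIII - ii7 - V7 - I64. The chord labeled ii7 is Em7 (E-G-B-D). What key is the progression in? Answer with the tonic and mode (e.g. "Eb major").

The anchor chord is a minor seventh chord on E, labeled ii7.
Counting down one scale step from E places the tonic on D; a minor seventh chord on degree 2 is diatonic only in major.

D major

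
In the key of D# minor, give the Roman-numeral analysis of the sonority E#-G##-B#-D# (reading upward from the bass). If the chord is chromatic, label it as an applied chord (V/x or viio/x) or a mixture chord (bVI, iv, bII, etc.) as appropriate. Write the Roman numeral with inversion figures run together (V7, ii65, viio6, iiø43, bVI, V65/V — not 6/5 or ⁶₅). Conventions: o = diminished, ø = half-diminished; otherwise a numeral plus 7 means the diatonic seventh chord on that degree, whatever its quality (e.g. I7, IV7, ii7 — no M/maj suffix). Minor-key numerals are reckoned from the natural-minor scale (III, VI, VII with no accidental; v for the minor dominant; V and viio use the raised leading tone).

Stacked in thirds the chord is E#-G##-B#-D#: a dominant seventh chord on E#.
E# is not a diatonic chord root with this quality in D# minor, but it lies a perfect fifth above A# (V), so the chord functions as an applied dominant of V.

V7/V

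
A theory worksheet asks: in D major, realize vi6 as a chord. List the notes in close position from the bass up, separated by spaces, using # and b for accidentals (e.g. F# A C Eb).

The numeral's case and figure indicate a minor triad. In D major its root, scale degree 6, is B.
That chord is spelled B-D-F#.
The figured bass 6 indicates first inversion, placing the third (D) in the bass: D-F#-B.

D F# B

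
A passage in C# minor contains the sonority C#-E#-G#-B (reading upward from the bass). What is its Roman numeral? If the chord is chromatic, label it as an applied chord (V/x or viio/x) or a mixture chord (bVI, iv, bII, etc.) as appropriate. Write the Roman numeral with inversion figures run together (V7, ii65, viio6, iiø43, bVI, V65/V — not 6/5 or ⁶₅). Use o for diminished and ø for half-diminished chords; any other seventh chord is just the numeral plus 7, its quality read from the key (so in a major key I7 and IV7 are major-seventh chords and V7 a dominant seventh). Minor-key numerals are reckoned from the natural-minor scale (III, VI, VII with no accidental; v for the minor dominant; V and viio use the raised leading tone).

V7/iv

The pitches C#-E#-G#-B form a dominant seventh chord rooted on C#.
C# is not a diatonic chord root with this quality in C# minor, but it lies a perfect fifth above F# (iv), so the chord functions as an applied dominant of iv.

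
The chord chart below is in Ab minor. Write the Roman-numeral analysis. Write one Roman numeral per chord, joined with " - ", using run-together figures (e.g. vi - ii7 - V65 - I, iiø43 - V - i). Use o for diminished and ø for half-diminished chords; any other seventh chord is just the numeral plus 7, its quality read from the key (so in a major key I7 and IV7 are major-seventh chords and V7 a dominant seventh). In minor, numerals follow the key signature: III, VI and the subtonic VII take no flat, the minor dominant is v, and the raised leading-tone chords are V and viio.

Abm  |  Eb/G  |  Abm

Abm has root Ab, degree 1 in Ab minor, so i.
Eb/G: major triad on Eb = scale degree 5 → V6.
Abm: minor triad on Ab = scale degree 1 → i.

i - V6 - i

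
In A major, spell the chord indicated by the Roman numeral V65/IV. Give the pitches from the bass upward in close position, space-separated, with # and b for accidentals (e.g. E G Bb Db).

C# E G A

V65/IV is a secondary dominant — the dominant seventh of IV. IV in A major is D, so the applied chord's root is A, a perfect fifth above.
Building a dominant seventh chord on A gives A-C#-E-G.
With the 65 figure the chord is in first inversion; from the bass C# upward in close position it reads C#-E-G-A.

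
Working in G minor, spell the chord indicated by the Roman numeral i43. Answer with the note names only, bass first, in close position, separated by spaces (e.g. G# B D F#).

The numeral's case and figure indicate a minor seventh chord. In G minor its root, scale degree 1, is G.
That chord is spelled G-Bb-D-F.
With the 43 figure the chord is in second inversion; from the bass D upward in close position it reads D-F-G-Bb.

D F G Bb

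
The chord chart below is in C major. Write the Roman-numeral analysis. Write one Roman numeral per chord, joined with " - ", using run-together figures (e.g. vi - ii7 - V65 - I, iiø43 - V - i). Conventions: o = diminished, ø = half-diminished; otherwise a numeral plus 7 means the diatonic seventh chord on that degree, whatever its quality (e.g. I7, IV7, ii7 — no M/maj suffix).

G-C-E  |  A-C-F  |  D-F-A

I64 - IV6 - ii

G-C-E has root C, degree 1 in C major, so I64.
A-C-F: root F is the subdominant; major triad there is IV6.
D-F-A has root D, degree 2 in C major, so ii.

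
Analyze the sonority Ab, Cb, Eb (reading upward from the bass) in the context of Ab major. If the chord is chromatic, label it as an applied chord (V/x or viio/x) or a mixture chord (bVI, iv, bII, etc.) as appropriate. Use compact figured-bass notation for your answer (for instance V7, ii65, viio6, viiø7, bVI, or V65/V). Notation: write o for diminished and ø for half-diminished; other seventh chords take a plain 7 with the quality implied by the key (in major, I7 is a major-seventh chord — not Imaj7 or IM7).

i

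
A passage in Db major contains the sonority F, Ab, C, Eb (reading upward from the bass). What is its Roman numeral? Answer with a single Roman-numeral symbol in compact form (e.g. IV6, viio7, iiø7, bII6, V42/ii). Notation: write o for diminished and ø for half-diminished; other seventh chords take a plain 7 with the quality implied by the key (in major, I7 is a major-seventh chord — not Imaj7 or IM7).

iii7

Stacked in thirds the chord is F-Ab-C-Eb: a minor seventh chord on F.
F is scale degree 3 in Db major, and a minor seventh chord on that degree is written iii7.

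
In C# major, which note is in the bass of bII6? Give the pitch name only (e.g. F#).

bII in C# major has root D; the chord is D-F#-A.
The figure 6 means first inversion — the third is in the bass.

F#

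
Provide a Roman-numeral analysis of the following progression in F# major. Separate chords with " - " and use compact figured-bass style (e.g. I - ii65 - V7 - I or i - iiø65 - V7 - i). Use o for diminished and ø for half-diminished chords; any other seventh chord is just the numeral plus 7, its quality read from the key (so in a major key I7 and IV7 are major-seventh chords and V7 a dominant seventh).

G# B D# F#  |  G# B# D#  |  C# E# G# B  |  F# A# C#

ii7 - V/V - V7 - I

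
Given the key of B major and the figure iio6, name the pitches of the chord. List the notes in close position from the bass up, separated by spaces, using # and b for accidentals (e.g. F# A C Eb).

Scale degree 2 in B major is C#; here the chord built on it is altered to a diminished triad. iio6 is the diminished supertonic triad, borrowed from the parallel minor.
So the chord is C#-E-G.
The figured bass 6 indicates first inversion, placing the third (E) in the bass: E-G-C#.

E G C#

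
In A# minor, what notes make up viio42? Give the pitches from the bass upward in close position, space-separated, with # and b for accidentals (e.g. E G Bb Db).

In A# minor, the leading-tone chord is built on the raised seventh degree, G##.
Stacking thirds from G## gives G##-B#-D#-F#.
With the 42 figure the chord is in third inversion; from the bass F# upward in close position it reads F#-G##-B#-D#.

F# G## B# D#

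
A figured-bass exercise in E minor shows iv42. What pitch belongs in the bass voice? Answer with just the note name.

G

iv in E minor has root A; the chord is A-C-E-G.
The figure 42 means third inversion — the seventh is in the bass.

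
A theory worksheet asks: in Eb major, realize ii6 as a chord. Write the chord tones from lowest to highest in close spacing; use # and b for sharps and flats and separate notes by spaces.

Ab C F

In Eb major, the supertonic is F, and the diatonic chord built there is a minor triad.
Stacking thirds from F gives F-Ab-C.
The figured bass 6 indicates first inversion, placing the third (Ab) in the bass: Ab-C-F.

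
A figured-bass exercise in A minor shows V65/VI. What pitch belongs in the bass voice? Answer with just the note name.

E

The applied chord V65/VI is rooted on C: C-E-G-Bb.
The figure 65 means first inversion — the third is in the bass.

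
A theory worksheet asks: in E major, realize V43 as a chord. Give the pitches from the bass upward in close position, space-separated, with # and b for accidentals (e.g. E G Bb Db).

The numeral's case and figure indicate a dominant seventh chord. In E major its root, the dominant, is B.
That chord is spelled B-D#-F#-A.
The figured bass 43 indicates second inversion, placing the fifth (F#) in the bass: F#-A-B-D#.

F# A B D#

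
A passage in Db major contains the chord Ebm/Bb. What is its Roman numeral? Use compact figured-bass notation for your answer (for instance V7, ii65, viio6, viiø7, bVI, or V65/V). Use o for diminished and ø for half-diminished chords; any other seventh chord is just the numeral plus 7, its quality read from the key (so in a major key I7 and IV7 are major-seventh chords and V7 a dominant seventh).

The pitches Eb-Gb-Bb form a minor triad rooted on Eb.
In Db major, Eb is the supertonic; the diatonic minor triad there is ii.
With Bb in the bass the chord is in second inversion, so the figured bass is 64.

ii64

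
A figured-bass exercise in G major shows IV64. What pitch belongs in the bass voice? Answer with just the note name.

G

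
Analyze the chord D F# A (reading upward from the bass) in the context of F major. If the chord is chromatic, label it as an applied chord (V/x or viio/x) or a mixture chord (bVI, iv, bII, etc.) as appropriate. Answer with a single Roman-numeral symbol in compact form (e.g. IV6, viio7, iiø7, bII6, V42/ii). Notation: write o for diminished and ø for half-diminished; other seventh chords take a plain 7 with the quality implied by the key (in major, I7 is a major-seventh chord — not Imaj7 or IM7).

V/ii

Stacked in thirds the chord is D-F#-A: a major triad on D.
D is not a diatonic chord root with this quality in F major, but it lies a perfect fifth above G (ii), so the chord functions as an applied dominant of ii.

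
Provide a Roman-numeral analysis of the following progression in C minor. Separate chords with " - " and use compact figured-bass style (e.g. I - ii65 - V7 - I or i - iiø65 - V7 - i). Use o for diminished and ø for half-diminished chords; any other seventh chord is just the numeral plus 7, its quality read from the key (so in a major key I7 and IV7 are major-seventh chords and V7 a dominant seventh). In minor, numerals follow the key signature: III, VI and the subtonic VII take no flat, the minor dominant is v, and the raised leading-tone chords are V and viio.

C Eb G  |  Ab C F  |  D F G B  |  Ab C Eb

C-Eb-G: minor triad on C = scale degree 1 → i.
Ab-C-F has root F, degree 4 in C minor, so iv6.
D-F-G-B has root G, degree 5 in C minor, so V43.
Ab-C-Eb has root Ab, degree 6 in C minor, so VI.

i - iv6 - V43 - VI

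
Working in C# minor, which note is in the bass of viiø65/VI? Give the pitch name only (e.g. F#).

B

The applied chord viiø65/VI is rooted on G#: G#-B-D-F#.
The figure 65 means first inversion — the third is in the bass.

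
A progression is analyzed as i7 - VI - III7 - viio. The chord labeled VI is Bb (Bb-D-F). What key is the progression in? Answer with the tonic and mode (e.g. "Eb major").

D minor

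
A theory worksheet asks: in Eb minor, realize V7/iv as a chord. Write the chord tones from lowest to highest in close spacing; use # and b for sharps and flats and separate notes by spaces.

V7/iv is a secondary dominant — the dominant seventh of iv. iv in Eb minor is Ab, so the applied chord's root is Eb, a perfect fifth above.
Building a dominant seventh chord on Eb gives Eb-G-Bb-Db.

Eb G Bb Db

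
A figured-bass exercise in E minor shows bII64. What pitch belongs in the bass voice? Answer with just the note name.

C

bII in E minor has root F; the chord is F-A-C.
The figure 64 means second inversion — the fifth is in the bass.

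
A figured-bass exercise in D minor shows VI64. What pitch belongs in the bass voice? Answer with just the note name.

VI in D minor has root Bb; the chord is Bb-D-F.
The figure 64 means second inversion — the fifth is in the bass.

F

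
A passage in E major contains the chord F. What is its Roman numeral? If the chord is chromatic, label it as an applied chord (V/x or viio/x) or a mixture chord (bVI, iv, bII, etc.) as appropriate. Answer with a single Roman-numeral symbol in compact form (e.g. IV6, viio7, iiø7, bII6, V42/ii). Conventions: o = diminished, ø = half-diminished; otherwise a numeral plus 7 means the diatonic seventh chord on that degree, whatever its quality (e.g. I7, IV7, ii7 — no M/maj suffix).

bII

Stacked in thirds the chord is F-A-C: a major triad on F.
F is the lowered second degree of E major (diatonic 2 would be F#). This is the Neapolitan chord — a major triad on the lowered second degree.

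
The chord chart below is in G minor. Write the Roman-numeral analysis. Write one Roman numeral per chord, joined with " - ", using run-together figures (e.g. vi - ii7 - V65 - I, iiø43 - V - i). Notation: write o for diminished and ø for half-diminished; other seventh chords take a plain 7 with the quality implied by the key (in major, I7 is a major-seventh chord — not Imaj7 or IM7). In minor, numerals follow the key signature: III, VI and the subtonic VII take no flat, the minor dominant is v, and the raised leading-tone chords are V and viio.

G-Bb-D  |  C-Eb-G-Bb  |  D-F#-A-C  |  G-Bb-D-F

i - iv7 - V7 - i7

G-Bb-D has root G, degree 1 in G minor, so i.
C-Eb-G-Bb: minor seventh chord on C = scale degree 4 → iv7.
D-F#-A-C: dominant seventh chord on D = scale degree 5 → V7.
G-Bb-D-F has root G, degree 1 in G minor, so i7.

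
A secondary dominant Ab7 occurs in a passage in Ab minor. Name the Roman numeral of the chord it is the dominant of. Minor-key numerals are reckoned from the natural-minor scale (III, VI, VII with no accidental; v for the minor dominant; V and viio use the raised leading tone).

iv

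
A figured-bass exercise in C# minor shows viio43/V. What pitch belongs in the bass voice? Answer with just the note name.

C#

The applied chord viio43/V is rooted on F##: F##-A#-C#-E.
The figure 43 means second inversion — the fifth is in the bass.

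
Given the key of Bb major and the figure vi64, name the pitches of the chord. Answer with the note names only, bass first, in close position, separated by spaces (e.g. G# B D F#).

In Bb major, scale degree 6 is G, and the diatonic chord built there is a minor triad.
That chord is spelled G-Bb-D.
With the 64 figure the chord is in second inversion; from the bass D upward in close position it reads D-G-Bb.

D G Bb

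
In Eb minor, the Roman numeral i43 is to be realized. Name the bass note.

i in Eb minor has root Eb; the chord is Eb-Gb-Bb-Db.
The figure 43 means second inversion — the fifth is in the bass.

Bb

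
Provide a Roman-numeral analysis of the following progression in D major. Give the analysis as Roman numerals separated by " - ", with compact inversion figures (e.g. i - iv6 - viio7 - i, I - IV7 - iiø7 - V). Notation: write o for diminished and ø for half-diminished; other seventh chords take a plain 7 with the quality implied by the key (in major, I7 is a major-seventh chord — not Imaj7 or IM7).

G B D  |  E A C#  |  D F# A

G-B-D has root G, degree 4 in D major, so IV.
E-A-C# has root A, degree 5 in D major, so V64.
D-F#-A: root D is the tonic; major triad there is I.

IV - V64 - I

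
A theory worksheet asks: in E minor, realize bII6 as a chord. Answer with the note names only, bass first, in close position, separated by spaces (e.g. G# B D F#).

Scale degree 2 in E minor is F#; lowering it a half step gives F. bII6 is the Neapolitan sixth — a major triad on the lowered second degree, here in its customary first inversion.
So the chord is F-A-C.
With the 6 figure the chord is in first inversion; from the bass A upward in close position it reads A-C-F.

A C F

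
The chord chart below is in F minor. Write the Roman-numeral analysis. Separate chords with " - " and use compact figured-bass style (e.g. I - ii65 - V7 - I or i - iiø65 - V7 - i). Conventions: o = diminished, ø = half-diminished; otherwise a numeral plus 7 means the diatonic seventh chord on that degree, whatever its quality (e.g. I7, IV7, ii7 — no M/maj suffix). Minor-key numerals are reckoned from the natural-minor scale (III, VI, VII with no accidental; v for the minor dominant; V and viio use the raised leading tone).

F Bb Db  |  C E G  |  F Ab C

iv64 - V - i

F-Bb-Db: root Bb is the subdominant; minor triad there is iv64.
C-E-G: root C is the dominant; major triad there is V.
F-Ab-C: minor triad on F = scale degree 1 → i.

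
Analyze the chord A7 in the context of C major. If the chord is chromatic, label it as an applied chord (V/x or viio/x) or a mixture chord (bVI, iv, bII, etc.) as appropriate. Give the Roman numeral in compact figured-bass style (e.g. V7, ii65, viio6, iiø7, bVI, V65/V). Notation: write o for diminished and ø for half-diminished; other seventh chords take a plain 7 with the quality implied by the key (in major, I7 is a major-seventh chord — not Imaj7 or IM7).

V7/ii

Stacked in thirds the chord is A-C#-E-G: a dominant seventh chord on A.
A is not a diatonic chord root with this quality in C major, but it lies a perfect fifth above D (ii), so the chord functions as an applied dominant of ii.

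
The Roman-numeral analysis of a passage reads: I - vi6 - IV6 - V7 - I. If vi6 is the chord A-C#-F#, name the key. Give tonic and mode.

A major

The chord F#m/A is a minor triad rooted on F#; its label is vi6.
vi6 on F# implies F# is the submediant; that puts the tonic at A, and the lowercase numeral fits major mode.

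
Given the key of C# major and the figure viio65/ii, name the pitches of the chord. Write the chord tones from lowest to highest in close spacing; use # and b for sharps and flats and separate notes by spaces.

viio65/ii is a secondary leading-tone chord. The target ii is D# in C# major; the applied chord is rooted a semitone below, on C##.
Building a fully diminished seventh chord on C## gives C##-E#-G#-B.
The figured bass 65 indicates first inversion, placing the third (E#) in the bass: E#-G#-B-C##.

E# G# B C##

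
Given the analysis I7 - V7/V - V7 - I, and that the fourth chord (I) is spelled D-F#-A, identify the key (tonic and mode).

D major

The chord D is a major triad rooted on D; its label is I.
If D is scale degree 1 and the mode makes that degree carry a major triad, the tonic is D and the mode is major.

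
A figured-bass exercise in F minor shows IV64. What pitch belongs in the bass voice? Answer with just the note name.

F

IV in F minor has root Bb; the chord is Bb-D-F.
The figure 64 means second inversion — the fifth is in the bass.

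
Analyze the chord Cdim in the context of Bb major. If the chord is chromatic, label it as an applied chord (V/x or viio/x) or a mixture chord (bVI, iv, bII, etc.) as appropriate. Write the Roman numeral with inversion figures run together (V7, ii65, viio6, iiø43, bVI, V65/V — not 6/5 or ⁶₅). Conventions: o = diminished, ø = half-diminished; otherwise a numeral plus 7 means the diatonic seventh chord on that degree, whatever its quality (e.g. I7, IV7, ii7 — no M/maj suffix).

Stacked in thirds the chord is C-Eb-Gb: a diminished triad on C.
C is the second degree of Bb major. This is the diminished supertonic triad, borrowed from the parallel minor.

iio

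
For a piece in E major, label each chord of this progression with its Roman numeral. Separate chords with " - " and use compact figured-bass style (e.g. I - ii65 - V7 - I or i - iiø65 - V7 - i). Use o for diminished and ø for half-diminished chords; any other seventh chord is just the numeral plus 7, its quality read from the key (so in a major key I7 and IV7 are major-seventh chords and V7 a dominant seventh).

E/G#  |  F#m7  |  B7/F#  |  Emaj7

I6 - ii7 - V43 - I7

E/G# has root E, degree 1 in E major, so I6.
F#m7 has root F#, degree 2 in E major, so ii7.
B7/F# has root B, degree 5 in E major, so V43.
Emaj7: root E is the tonic; major seventh chord there is I7.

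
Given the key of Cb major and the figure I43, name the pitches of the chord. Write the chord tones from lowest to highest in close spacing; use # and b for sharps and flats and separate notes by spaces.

Gb Bb Cb Eb

The numeral's case and figure indicate a major seventh chord. In Cb major its root, scale degree 1, is Cb.
That chord is spelled Cb-Eb-Gb-Bb.
The figured bass 43 indicates second inversion, placing the fifth (Gb) in the bass: Gb-Bb-Cb-Eb.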